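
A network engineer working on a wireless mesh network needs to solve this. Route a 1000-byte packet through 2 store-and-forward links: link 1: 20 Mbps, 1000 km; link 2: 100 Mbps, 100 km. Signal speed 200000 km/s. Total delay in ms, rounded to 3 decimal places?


Packet = 1000 bytes = 8000 bits. Store-and-forward: sum (t_trans + t_prop) per link.
Link 1: t_trans = 8000/(20*10^6) s = 0.4000 ms; t_prop = 1000/200000 s = 5.0000 ms; subtotal = 5.4000 ms
Link 2: t_trans = 8000/(100*10^6) s = 0.0800 ms; t_prop = 100/200000 s = 0.5000 ms; subtotal = 0.5800 ms
End-to-end = 5.4000 + 0.5800 = 5.9800 ms -> 5.980 ms (3 dp)

5.980


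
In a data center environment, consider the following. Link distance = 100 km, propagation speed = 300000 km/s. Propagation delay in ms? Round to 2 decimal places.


Given: distance = 100 km, speed = 300000 km/s
Delay = distance / speed = 100 / 300000 seconds
Delay in ms = 100 * 1000 / 300000
Delay = 0.3333 ms
Rounded to 2 dp = 0.33 ms

0.33


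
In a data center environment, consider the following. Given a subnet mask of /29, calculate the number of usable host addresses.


Given: subnet mask /29
Host bits = 32 - 29 = 3
Total addresses = 2^3 = 8
Usable hosts = 8 - 2 (network + broadcast) = 6

6


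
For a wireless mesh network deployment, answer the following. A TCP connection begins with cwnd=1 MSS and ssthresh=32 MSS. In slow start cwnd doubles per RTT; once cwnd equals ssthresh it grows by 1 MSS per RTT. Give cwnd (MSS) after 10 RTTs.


RTT 0: cwnd = 1 MSS (initial)
RTT 1: cwnd = 2 MSS (slow start, doubled)
RTT 2: cwnd = 4 MSS (slow start, doubled)
RTT 3: cwnd = 8 MSS (slow start, doubled)
RTT 4: cwnd = 16 MSS (slow start, doubled)
RTT 5: cwnd = 32 MSS (slow start, doubled)
RTT 6: cwnd = 33 MSS (congestion avoidance, +1)
RTT 7: cwnd = 34 MSS (congestion avoidance, +1)
RTT 8: cwnd = 35 MSS (congestion avoidance, +1)
RTT 9: cwnd = 36 MSS (congestion avoidance, +1)
RTT 10: cwnd = 37 MSS (congestion avoidance, +1)

37


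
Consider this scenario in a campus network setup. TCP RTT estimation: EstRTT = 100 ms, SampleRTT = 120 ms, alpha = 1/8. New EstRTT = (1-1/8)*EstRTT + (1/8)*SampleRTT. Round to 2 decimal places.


Given: EstRTT = 100 ms, SampleRTT = 120 ms, alpha = 1/8
New EstRTT = (1 - alpha) * EstRTT + alpha * SampleRTT
(7/8) * 100 = 87.5
(1/8) * 120 = 15
New EstRTT = 87.5 + 15 = 102.5 ms -> 102.50 ms (2 dp)

102.50


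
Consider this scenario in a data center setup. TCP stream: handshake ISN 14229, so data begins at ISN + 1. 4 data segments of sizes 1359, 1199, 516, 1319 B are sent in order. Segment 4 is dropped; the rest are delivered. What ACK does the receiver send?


SYN uses sequence number 14229; first data byte = ISN + 1 = 14230.
Segment 1: SEQ = 14230, len = 1359 B, covers [14230, 15588]
Segment 2: SEQ = 15589, len = 1199 B, covers [15589, 16787]
Segment 3: SEQ = 16788, len = 516 B, covers [16788, 17303]
Segment 4: SEQ = 17304, len = 1319 B, covers [17304, 18622] [LOST]
In-order data received: bytes [14230, 17303] (segments 1..3).
Segment 4 missing -> gap begins at byte 17304.
Cumulative ACK = next expected in-order byte = 14230 + 1359 + 1199 + 516 = 17304

17304


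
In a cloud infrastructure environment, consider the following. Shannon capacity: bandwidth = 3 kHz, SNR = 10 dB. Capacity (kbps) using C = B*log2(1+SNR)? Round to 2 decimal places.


Given: B = 3 kHz, SNR = 10 dB
SNR linear = 10^(10/10) = 10
1 + SNR = 11
log2(11) = 3.4594316186
C = 3 * 1000 * 3.4594316186 = 10378.2949 bps
C = 10.378295 kbps -> 10.38 kbps (2 dp)

10.38


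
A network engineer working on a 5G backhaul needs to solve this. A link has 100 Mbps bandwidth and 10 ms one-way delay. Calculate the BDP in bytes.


Given: bandwidth = 100 Mbps, delay = 10 ms
BDP in bits = 100 * 10^6 * 10 / 1000
BDP in bits = 1000000
BDP in bytes = 1000000 / 8 = 125000

125000


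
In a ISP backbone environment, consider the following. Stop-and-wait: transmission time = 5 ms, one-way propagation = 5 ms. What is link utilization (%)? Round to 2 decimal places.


Given: Ttrans = 5 ms, Tprop = 5 ms
RTT = 2 * Tprop = 2 * 5 = 10 ms
U = Ttrans / (Ttrans + RTT)
U = 5 / (5 + 10)
U = 5 / 15 = 0.333333
U% = 33.33%

33.33


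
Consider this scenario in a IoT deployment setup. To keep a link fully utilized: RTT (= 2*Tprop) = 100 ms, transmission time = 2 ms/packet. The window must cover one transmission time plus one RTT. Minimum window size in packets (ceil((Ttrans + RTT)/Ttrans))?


Given: Ttrans = 2 ms, RTT = 100 ms (= 2 * Tprop, Tprop = 50 ms)
Time until first ACK returns = Ttrans + RTT = 2 + 100 = 102 ms
Need W * Ttrans >= Ttrans + RTT  ->  W >= (Ttrans + RTT) / Ttrans
(Ttrans + RTT) / Ttrans = 102 / 2 = 51
W_min = ceil(51) = 51

51


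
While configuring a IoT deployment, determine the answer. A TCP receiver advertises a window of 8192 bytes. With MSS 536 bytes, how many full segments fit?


Given: RWND = 8192 bytes, MSS = 536 bytes
Full segments = floor(RWND / MSS)
Full segments = floor(8192 / 536)
Full segments = floor(15.2836) = 15

15


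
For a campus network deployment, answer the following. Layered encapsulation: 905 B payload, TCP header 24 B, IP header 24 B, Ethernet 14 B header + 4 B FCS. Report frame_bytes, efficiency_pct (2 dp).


TCP segment = 905 + 24 = 929 B
IP packet = 929 + 24 = 953 B
Ethernet frame = 953 + 14 + 4 = 971 B
Efficiency = app / frame = 905 / 971 = 0.932029 = 93.2029% -> 93.20% (2 dp)

971, 93.20


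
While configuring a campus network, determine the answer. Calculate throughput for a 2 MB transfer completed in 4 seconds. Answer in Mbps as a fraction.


Given: file = 2 MB, time = 4 s
File in Mb = 2 * 8 = 16 Mb
Throughput = 16 / 4 Mbps
Throughput = 4 Mbps

4


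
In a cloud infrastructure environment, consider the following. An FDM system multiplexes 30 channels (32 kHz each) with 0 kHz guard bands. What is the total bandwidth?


Given: 30 channels, 32 kHz each, guard = 0 kHz
Channel bandwidth = 30 * 32 = 960 kHz
Guard bands = 29 gaps * 0 kHz = 0 kHz
Total = 960 + 0 = 960 kHz

960


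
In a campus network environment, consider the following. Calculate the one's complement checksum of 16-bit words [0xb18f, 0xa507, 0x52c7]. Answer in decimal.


Given words: [0xb18f, 0xa507, 0x52c7]
Step 1: Sum all words
Raw sum = 45455 + 42247 + 21191 = 108893
Step 2: Fold carry: (43357 + 1) = 43358
One's complement = ~43358 & 0xFFFF = 22177

22177


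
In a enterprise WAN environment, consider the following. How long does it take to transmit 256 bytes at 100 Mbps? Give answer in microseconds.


Given: packet = 256 bytes, bandwidth = 100 Mbps
Packet in bits = 256 * 8 = 2048 bits
Bandwidth = 100 * 10^6 = 100000000 bps
Time = 2048 / 100000000 seconds
Time in us = 2048 * 10^6 / 100000000 = 20.48

20.48


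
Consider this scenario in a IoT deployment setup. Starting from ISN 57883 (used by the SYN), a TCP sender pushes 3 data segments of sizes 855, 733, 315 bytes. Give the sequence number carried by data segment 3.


The SYN occupies sequence number ISN = 57883, so the first data byte is ISN + 1 = 57884.
SEQ of data segment i = (ISN + 1) + sum of payload sizes of segments 1..i-1.
Segment 1: SEQ = 57884, payload = 855 bytes
Segment 2: SEQ = 58739, payload = 733 bytes
Segment 3: SEQ = 59472, payload = 315 bytes
SEQ of segment 3 = 57884 + 855 + 733 = 59472

59472


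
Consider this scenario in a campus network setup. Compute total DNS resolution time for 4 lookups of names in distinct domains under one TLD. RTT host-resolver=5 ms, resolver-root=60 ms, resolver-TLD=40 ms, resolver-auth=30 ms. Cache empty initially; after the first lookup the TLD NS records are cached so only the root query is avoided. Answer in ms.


Lookup 1 (cold cache): local + root + TLD + auth = 5 + 60 + 40 + 30 = 135 ms
Lookups 2..4 (TLD NS cached -> skip root; new domain -> still ask TLD and auth): local + TLD + auth = 5 + 40 + 30 = 75 ms each
Remaining 3 lookups: 3 * 75 = 225 ms
Total = 135 + 225 = 360 ms

360


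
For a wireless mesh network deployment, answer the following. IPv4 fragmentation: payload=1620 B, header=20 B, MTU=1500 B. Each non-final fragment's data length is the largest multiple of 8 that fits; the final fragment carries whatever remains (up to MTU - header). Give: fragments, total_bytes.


Max data per non-final fragment = floor((MTU - header)/8)*8 = floor((1500 - 20)/8)*8 = floor(1480/8)*8 = 1480 B
Final fragment needs no 8-byte alignment: it can carry up to MTU - header = 1480 B
Non-final fragments needed = ceil((payload - 1480) / 1480) = ceil(140/1480) = ceil(0.0946) = 1
Number of fragments = 1 + 1 = 2
Fragment sizes (data): 1 * 1480 B + 140 B (last, 140 <= 1480 OK)
Total bytes sent = payload + n_frags * header = 1620 + 2*20 = 1620 + 40 = 1660 B

2, 1660


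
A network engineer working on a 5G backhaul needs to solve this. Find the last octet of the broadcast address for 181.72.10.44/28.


Given: IP = 181.72.10.44, prefix = /28
Host bits = 32 - 28 = 4
Network last octet = 44 AND mask = 32
Host part size = 2^4 - 1 = 15
Broadcast last octet = 32 OR 15 = 47

47


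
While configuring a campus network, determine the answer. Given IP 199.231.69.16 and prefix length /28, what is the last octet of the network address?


Given: IP = 199.231.69.16, prefix = /28
Subnet mask = 255.255.255.240
Last octet of IP: 16
Last octet of mask: 240
Network last octet = 16 AND 240 = 16

16


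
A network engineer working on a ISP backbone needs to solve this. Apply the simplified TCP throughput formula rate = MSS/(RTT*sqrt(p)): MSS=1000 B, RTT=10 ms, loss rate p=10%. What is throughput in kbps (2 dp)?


Given: MSS = 1000 bytes, RTT = 10 ms, loss = 10%
RTT in seconds = 10 / 1000 = 0.01
Loss rate = 10% = 0.1
sqrt(loss) = sqrt(0.1) = 0.316227766017
Throughput (bytes/s) = 1000 / (0.01 * 0.316227766017) = 316227.7660
Throughput (kbps) = 316227.7660 * 8 / 1000 = 2529.822128 -> 2529.82 kbps (2 dp)

2529.82


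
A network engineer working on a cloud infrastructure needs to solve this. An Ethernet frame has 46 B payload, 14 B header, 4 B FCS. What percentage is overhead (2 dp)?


Given: payload = 46 B, header = 14 B, trailer = 4 B
Overhead bytes = header + trailer = 14 + 4 = 18
Total frame = payload + overhead = 46 + 18 = 64
Overhead % = 18 / 64 * 100 = 28.1250% -> 28.13% (2 dp)

28.13


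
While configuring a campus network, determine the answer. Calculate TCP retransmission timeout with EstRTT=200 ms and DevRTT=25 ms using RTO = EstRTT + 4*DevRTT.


Given: EstRTT = 200 ms, DevRTT = 25 ms
Timeout = EstRTT + 4 * DevRTT
4 * DevRTT = 4 * 25 = 100
Timeout = 200 + 100 = 300 ms

300


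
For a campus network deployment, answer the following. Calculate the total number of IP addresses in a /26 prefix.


Given: CIDR prefix /26
Host bits = 32 - 26 = 6
Total addresses = 2^6 = 64

64


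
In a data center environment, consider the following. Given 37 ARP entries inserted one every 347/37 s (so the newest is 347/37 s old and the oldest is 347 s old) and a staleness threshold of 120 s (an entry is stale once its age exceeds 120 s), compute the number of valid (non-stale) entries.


Ages are k * 347/37 s for k = 1..37 (spacing = 9.3784 s).
Entry k is valid iff k * 347/37 <= 120 iff k <= 37 * 120 / 347 = 12.7954
n_valid = floor(12.7954) = 12
(n_stale = 37 - 12 = 25)

12


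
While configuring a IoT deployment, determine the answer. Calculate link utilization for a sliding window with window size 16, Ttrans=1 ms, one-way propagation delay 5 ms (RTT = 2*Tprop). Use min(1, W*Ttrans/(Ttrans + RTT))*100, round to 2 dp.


Given: W = 16, Ttrans = 1 ms, RTT = 10 ms (= 2 * Tprop, Tprop = 5 ms)
Cycle time = Ttrans + RTT = 1 + 10 = 11 ms (first packet sent until its ACK returns)
W * Ttrans = 16 * 1 = 16 ms of sending per cycle
W * Ttrans / (Ttrans + RTT) = 16 / 11 = 1.454545
U = min(1, 1.454545) = 1.000000
U% = 100.00%

100.00


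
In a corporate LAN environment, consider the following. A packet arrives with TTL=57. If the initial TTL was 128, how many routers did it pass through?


Given: initial TTL = 128, received TTL = 57
Hops = initial TTL - received TTL
Hops = 128 - 57 = 71

71


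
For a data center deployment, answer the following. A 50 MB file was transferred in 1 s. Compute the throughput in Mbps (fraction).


Given: file = 50 MB, time = 1 s
File in Mb = 50 * 8 = 400 Mb
Throughput = 400 / 1 Mbps
Throughput = 400 Mbps

400


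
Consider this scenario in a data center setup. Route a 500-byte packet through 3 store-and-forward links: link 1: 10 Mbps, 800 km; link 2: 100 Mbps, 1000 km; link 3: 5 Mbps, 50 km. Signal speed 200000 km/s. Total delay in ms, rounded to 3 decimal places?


Packet = 500 bytes = 4000 bits. Store-and-forward: sum (t_trans + t_prop) per link.
Link 1: t_trans = 4000/(10*10^6) s = 0.4000 ms; t_prop = 800/200000 s = 4.0000 ms; subtotal = 4.4000 ms
Link 2: t_trans = 4000/(100*10^6) s = 0.0400 ms; t_prop = 1000/200000 s = 5.0000 ms; subtotal = 5.0400 ms
Link 3: t_trans = 4000/(5*10^6) s = 0.8000 ms; t_prop = 50/200000 s = 0.2500 ms; subtotal = 1.0500 ms
End-to-end = 4.4000 + 5.0400 + 1.0500 = 10.4900 ms -> 10.490 ms (3 dp)

10.490


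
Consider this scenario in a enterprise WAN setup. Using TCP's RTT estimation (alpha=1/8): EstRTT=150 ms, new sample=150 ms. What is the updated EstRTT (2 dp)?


Given: EstRTT = 150 ms, SampleRTT = 150 ms, alpha = 1/8
New EstRTT = (1 - alpha) * EstRTT + alpha * SampleRTT
(7/8) * 150 = 131.25
(1/8) * 150 = 18.75
New EstRTT = 131.25 + 18.75 = 150 ms -> 150.00 ms (2 dp)

150.00


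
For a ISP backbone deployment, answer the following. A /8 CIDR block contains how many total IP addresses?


Given: CIDR prefix /8
Host bits = 32 - 8 = 24
Total addresses = 2^24 = 16777216

16777216


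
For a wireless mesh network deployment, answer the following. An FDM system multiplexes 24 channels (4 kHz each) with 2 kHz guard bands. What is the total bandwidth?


Given: 24 channels, 4 kHz each, guard = 2 kHz
Channel bandwidth = 24 * 4 = 96 kHz
Guard bands = 23 gaps * 2 kHz = 46 kHz
Total = 96 + 46 = 142 kHz

142


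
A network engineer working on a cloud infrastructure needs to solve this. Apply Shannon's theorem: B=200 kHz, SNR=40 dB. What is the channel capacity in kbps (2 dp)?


Given: B = 200 kHz, SNR = 40 dB
SNR linear = 10^(40/10) = 10000
1 + SNR = 10001
log2(10001) = 13.2878566418
C = 200 * 1000 * 13.2878566418 = 2657571.3284 bps
C = 2657.571328 kbps -> 2657.57 kbps (2 dp)

2657.57


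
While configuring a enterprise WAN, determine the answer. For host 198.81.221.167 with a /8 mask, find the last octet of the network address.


Given: IP = 198.81.221.167, prefix = /8
Subnet mask = 255.0.0.0
Last octet of IP: 167
Last octet of mask: 0
Network last octet = 167 AND 0 = 0

0


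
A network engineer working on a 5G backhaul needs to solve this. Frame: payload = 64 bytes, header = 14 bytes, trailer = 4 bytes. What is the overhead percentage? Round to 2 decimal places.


Given: payload = 64 B, header = 14 B, trailer = 4 B
Overhead bytes = header + trailer = 14 + 4 = 18
Total frame = payload + overhead = 64 + 18 = 82
Overhead % = 18 / 82 * 100 = 21.9512% -> 21.95% (2 dp)

21.95


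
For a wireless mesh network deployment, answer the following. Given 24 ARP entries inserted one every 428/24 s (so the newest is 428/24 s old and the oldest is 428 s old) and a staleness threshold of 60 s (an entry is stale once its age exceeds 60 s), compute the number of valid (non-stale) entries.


Ages are k * 428/24 s for k = 1..24 (spacing = 17.8333 s).
Entry k is valid iff k * 428/24 <= 60 iff k <= 24 * 60 / 428 = 3.3645
n_valid = floor(3.3645) = 3
(n_stale = 24 - 3 = 21)

3


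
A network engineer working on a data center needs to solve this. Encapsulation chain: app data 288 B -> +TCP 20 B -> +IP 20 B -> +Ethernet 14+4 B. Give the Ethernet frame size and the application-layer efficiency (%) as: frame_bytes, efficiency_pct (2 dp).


TCP segment = 288 + 20 = 308 B
IP packet = 308 + 20 = 328 B
Ethernet frame = 328 + 14 + 4 = 346 B
Efficiency = app / frame = 288 / 346 = 0.832370 = 83.2370% -> 83.24% (2 dp)

346, 83.24


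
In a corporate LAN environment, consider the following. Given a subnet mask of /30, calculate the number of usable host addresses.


Given: subnet mask /30
Host bits = 32 - 30 = 2
Total addresses = 2^2 = 4
Usable hosts = 4 - 2 (network + broadcast) = 2

2


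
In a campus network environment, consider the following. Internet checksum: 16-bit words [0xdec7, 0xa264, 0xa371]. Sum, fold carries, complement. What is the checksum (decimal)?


Given words: [0xdec7, 0xa264, 0xa371]
Step 1: Sum all words
Raw sum = 57031 + 41572 + 41841 = 140444
Step 2: Fold carry: (9372 + 2) = 9374
One's complement = ~9374 & 0xFFFF = 56161

56161


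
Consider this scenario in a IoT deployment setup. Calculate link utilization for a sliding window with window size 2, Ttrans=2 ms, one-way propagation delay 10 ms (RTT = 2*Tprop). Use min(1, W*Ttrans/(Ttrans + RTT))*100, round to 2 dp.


Given: W = 2, Ttrans = 2 ms, RTT = 20 ms (= 2 * Tprop, Tprop = 10 ms)
Cycle time = Ttrans + RTT = 2 + 20 = 22 ms (first packet sent until its ACK returns)
W * Ttrans = 2 * 2 = 4 ms of sending per cycle
W * Ttrans / (Ttrans + RTT) = 4 / 22 = 0.181818
U = min(1, 0.181818) = 0.181818
U% = 18.18%

18.18


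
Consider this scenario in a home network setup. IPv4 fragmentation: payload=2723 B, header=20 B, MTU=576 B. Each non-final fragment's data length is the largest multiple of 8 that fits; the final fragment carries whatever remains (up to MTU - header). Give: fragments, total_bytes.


Max data per non-final fragment = floor((MTU - header)/8)*8 = floor((576 - 20)/8)*8 = floor(556/8)*8 = 552 B
Final fragment needs no 8-byte alignment: it can carry up to MTU - header = 556 B
Non-final fragments needed = ceil((payload - 556) / 552) = ceil(2167/552) = ceil(3.9257) = 4
Number of fragments = 4 + 1 = 5
Fragment sizes (data): 4 * 552 B + 515 B (last, 515 <= 556 OK)
Total bytes sent = payload + n_frags * header = 2723 + 5*20 = 2723 + 100 = 2823 B

5, 2823


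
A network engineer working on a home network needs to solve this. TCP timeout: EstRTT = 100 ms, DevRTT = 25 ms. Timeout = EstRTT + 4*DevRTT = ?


Given: EstRTT = 100 ms, DevRTT = 25 ms
Timeout = EstRTT + 4 * DevRTT
4 * DevRTT = 4 * 25 = 100
Timeout = 100 + 100 = 200 ms

200


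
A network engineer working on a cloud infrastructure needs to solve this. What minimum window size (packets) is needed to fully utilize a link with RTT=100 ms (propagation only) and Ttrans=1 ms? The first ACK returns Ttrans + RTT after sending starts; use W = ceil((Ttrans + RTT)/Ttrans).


Given: Ttrans = 1 ms, RTT = 100 ms (= 2 * Tprop, Tprop = 50 ms)
Time until first ACK returns = Ttrans + RTT = 1 + 100 = 101 ms
Need W * Ttrans >= Ttrans + RTT  ->  W >= (Ttrans + RTT) / Ttrans
(Ttrans + RTT) / Ttrans = 101 / 1 = 101
W_min = ceil(101) = 101

101


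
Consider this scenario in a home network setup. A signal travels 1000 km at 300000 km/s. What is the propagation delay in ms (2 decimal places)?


Given: distance = 1000 km, speed = 300000 km/s
Delay = distance / speed = 1000 / 300000 seconds
Delay in ms = 1000 * 1000 / 300000
Delay = 3.3333 ms
Rounded to 2 dp = 3.33 ms

3.33


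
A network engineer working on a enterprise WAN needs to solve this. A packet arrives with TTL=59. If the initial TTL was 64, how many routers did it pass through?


Given: initial TTL = 64, received TTL = 59
Hops = initial TTL - received TTL
Hops = 64 - 59 = 5

5


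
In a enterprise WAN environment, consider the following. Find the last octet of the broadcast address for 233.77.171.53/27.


Given: IP = 233.77.171.53, prefix = /27
Host bits = 32 - 27 = 5
Network last octet = 53 AND mask = 32
Host part size = 2^5 - 1 = 31
Broadcast last octet = 32 OR 31 = 63

63


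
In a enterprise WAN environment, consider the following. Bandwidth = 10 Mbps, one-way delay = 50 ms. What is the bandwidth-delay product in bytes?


Given: bandwidth = 10 Mbps, delay = 50 ms
BDP in bits = 10 * 10^6 * 50 / 1000
BDP in bits = 500000
BDP in bytes = 500000 / 8 = 62500

62500


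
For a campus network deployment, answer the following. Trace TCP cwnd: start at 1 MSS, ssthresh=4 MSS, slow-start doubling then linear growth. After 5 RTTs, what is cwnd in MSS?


RTT 0: cwnd = 1 MSS (initial)
RTT 1: cwnd = 2 MSS (slow start, doubled)
RTT 2: cwnd = 4 MSS (slow start, doubled)
RTT 3: cwnd = 5 MSS (congestion avoidance, +1)
RTT 4: cwnd = 6 MSS (congestion avoidance, +1)
RTT 5: cwnd = 7 MSS (congestion avoidance, +1)

7


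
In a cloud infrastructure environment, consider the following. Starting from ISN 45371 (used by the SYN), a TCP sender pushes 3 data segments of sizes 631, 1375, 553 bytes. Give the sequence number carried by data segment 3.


The SYN occupies sequence number ISN = 45371, so the first data byte is ISN + 1 = 45372.
SEQ of data segment i = (ISN + 1) + sum of payload sizes of segments 1..i-1.
Segment 1: SEQ = 45372, payload = 631 bytes
Segment 2: SEQ = 46003, payload = 1375 bytes
Segment 3: SEQ = 47378, payload = 553 bytes
SEQ of segment 3 = 45372 + 631 + 1375 = 47378

47378


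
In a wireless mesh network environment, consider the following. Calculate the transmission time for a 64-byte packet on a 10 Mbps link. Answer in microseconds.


Given: packet = 64 bytes, bandwidth = 10 Mbps
Packet in bits = 64 * 8 = 512 bits
Bandwidth = 10 * 10^6 = 10000000 bps
Time = 512 / 10000000 seconds
Time in us = 512 * 10^6 / 10000000 = 51.2

51.2


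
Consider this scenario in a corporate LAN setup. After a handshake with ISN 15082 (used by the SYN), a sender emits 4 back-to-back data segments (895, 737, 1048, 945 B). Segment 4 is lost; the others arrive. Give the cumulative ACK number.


SYN uses sequence number 15082; first data byte = ISN + 1 = 15083.
Segment 1: SEQ = 15083, len = 895 B, covers [15083, 15977]
Segment 2: SEQ = 15978, len = 737 B, covers [15978, 16714]
Segment 3: SEQ = 16715, len = 1048 B, covers [16715, 17762]
Segment 4: SEQ = 17763, len = 945 B, covers [17763, 18707] [LOST]
In-order data received: bytes [15083, 17762] (segments 1..3).
Segment 4 missing -> gap begins at byte 17763.
Cumulative ACK = next expected in-order byte = 15083 + 895 + 737 + 1048 = 17763

17763


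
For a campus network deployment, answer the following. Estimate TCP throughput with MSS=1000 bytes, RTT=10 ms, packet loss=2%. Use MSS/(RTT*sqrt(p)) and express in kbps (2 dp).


Given: MSS = 1000 bytes, RTT = 10 ms, loss = 2%
RTT in seconds = 10 / 1000 = 0.01
Loss rate = 2% = 0.02
sqrt(loss) = sqrt(0.02) = 0.141421356237
Throughput (bytes/s) = 1000 / (0.01 * 0.141421356237) = 707106.7812
Throughput (kbps) = 707106.7812 * 8 / 1000 = 5656.854249 -> 5656.85 kbps (2 dp)

5656.85


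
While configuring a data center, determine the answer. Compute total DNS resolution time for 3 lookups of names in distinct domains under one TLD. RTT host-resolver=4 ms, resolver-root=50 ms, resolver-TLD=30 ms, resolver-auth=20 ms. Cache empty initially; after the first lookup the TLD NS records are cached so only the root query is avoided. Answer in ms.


Lookup 1 (cold cache): local + root + TLD + auth = 4 + 50 + 30 + 20 = 104 ms
Lookups 2..3 (TLD NS cached -> skip root; new domain -> still ask TLD and auth): local + TLD + auth = 4 + 30 + 20 = 54 ms each
Remaining 2 lookups: 2 * 54 = 108 ms
Total = 104 + 108 = 212 ms

212


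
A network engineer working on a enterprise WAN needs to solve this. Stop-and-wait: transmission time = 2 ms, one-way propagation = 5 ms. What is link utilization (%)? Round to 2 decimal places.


Given: Ttrans = 2 ms, Tprop = 5 ms
RTT = 2 * Tprop = 2 * 5 = 10 ms
U = Ttrans / (Ttrans + RTT)
U = 2 / (2 + 10)
U = 2 / 12 = 0.166667
U% = 16.67%

16.67


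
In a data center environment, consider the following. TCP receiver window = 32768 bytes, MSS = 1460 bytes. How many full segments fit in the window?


Given: RWND = 32768 bytes, MSS = 1460 bytes
Full segments = floor(RWND / MSS)
Full segments = floor(32768 / 1460)
Full segments = floor(22.4438) = 22

22


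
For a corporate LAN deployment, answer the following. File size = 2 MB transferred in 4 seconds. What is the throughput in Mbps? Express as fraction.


Given: file = 2 MB, time = 4 s
File in Mb = 2 * 8 = 16 Mb
Throughput = 16 / 4 Mbps
Throughput = 4 Mbps

4


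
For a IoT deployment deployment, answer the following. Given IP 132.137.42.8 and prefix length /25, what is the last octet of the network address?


Given: IP = 132.137.42.8, prefix = /25
Subnet mask = 255.255.255.128
Last octet of IP: 8
Last octet of mask: 128
Network last octet = 8 AND 128 = 0

0


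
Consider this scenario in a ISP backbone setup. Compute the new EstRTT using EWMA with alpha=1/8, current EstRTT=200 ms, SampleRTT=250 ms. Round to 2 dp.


Given: EstRTT = 200 ms, SampleRTT = 250 ms, alpha = 1/8
New EstRTT = (1 - alpha) * EstRTT + alpha * SampleRTT
(7/8) * 200 = 175
(1/8) * 250 = 31.25
New EstRTT = 175 + 31.25 = 206.25 ms -> 206.25 ms (2 dp)

206.25


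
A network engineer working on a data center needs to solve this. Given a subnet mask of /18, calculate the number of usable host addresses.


Given: subnet mask /18
Host bits = 32 - 18 = 14
Total addresses = 2^14 = 16384
Usable hosts = 16384 - 2 (network + broadcast) = 16382

16382


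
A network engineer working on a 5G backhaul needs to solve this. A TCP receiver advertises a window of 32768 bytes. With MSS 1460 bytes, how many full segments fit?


Given: RWND = 32768 bytes, MSS = 1460 bytes
Full segments = floor(RWND / MSS)
Full segments = floor(32768 / 1460)
Full segments = floor(22.4438) = 22

22


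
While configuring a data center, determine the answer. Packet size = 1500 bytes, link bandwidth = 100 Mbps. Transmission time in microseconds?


Given: packet = 1500 bytes, bandwidth = 100 Mbps
Packet in bits = 1500 * 8 = 12000 bits
Bandwidth = 100 * 10^6 = 100000000 bps
Time = 12000 / 100000000 seconds
Time in us = 12000 * 10^6 / 100000000 = 120

120


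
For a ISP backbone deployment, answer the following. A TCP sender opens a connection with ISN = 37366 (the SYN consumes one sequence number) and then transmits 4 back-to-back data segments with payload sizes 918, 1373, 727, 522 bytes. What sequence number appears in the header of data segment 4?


The SYN occupies sequence number ISN = 37366, so the first data byte is ISN + 1 = 37367.
SEQ of data segment i = (ISN + 1) + sum of payload sizes of segments 1..i-1.
Segment 1: SEQ = 37367, payload = 918 bytes
Segment 2: SEQ = 38285, payload = 1373 bytes
Segment 3: SEQ = 39658, payload = 727 bytes
Segment 4: SEQ = 40385, payload = 522 bytes
SEQ of segment 4 = 37367 + 918 + 1373 + 727 = 40385

40385


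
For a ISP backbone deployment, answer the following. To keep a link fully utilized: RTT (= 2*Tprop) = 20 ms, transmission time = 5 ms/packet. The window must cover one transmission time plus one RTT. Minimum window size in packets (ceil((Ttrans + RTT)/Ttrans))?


Given: Ttrans = 5 ms, RTT = 20 ms (= 2 * Tprop, Tprop = 10 ms)
Time until first ACK returns = Ttrans + RTT = 5 + 20 = 25 ms
Need W * Ttrans >= Ttrans + RTT  ->  W >= (Ttrans + RTT) / Ttrans
(Ttrans + RTT) / Ttrans = 25 / 5 = 5
W_min = ceil(5) = 5

5


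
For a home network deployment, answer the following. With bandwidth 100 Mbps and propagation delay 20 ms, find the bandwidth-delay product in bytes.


Given: bandwidth = 100 Mbps, delay = 20 ms
BDP in bits = 100 * 10^6 * 20 / 1000
BDP in bits = 2000000
BDP in bytes = 2000000 / 8 = 250000

250000


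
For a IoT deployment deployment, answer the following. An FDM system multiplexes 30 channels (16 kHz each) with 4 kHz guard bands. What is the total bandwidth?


Given: 30 channels, 16 kHz each, guard = 4 kHz
Channel bandwidth = 30 * 16 = 480 kHz
Guard bands = 29 gaps * 4 kHz = 116 kHz
Total = 480 + 116 = 596 kHz

596


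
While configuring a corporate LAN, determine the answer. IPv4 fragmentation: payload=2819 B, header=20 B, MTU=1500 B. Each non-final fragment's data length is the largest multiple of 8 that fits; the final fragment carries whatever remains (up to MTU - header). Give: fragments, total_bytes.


Max data per non-final fragment = floor((MTU - header)/8)*8 = floor((1500 - 20)/8)*8 = floor(1480/8)*8 = 1480 B
Final fragment needs no 8-byte alignment: it can carry up to MTU - header = 1480 B
Non-final fragments needed = ceil((payload - 1480) / 1480) = ceil(1339/1480) = ceil(0.9047) = 1
Number of fragments = 1 + 1 = 2
Fragment sizes (data): 1 * 1480 B + 1339 B (last, 1339 <= 1480 OK)
Total bytes sent = payload + n_frags * header = 2819 + 2*20 = 2819 + 40 = 2859 B

2, 2859


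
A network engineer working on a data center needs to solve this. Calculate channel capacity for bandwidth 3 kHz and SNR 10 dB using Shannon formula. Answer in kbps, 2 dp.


Given: B = 3 kHz, SNR = 10 dB
SNR linear = 10^(10/10) = 10
1 + SNR = 11
log2(11) = 3.4594316186
C = 3 * 1000 * 3.4594316186 = 10378.2949 bps
C = 10.378295 kbps -> 10.38 kbps (2 dp)

10.38


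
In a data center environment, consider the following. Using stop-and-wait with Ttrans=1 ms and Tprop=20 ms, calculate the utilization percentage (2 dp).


Given: Ttrans = 1 ms, Tprop = 20 ms
RTT = 2 * Tprop = 2 * 20 = 40 ms
U = Ttrans / (Ttrans + RTT)
U = 1 / (1 + 40)
U = 1 / 41 = 0.02439
U% = 2.44%

2.44


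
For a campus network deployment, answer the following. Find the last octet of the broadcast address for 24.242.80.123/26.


Given: IP = 24.242.80.123, prefix = /26
Host bits = 32 - 26 = 6
Network last octet = 123 AND mask = 64
Host part size = 2^6 - 1 = 63
Broadcast last octet = 64 OR 63 = 127

127


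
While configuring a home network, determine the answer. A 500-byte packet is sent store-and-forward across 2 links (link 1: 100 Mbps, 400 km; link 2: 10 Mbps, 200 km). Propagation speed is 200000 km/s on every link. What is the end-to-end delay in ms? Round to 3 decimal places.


Packet = 500 bytes = 4000 bits. Store-and-forward: sum (t_trans + t_prop) per link.
Link 1: t_trans = 4000/(100*10^6) s = 0.0400 ms; t_prop = 400/200000 s = 2.0000 ms; subtotal = 2.0400 ms
Link 2: t_trans = 4000/(10*10^6) s = 0.4000 ms; t_prop = 200/200000 s = 1.0000 ms; subtotal = 1.4000 ms
End-to-end = 2.0400 + 1.4000 = 3.4400 ms -> 3.440 ms (3 dp)

3.440


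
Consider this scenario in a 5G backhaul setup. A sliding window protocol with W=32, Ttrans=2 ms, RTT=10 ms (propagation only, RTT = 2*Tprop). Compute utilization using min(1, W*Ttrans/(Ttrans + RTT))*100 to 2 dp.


Given: W = 32, Ttrans = 2 ms, RTT = 10 ms (= 2 * Tprop, Tprop = 5 ms)
Cycle time = Ttrans + RTT = 2 + 10 = 12 ms (first packet sent until its ACK returns)
W * Ttrans = 32 * 2 = 64 ms of sending per cycle
W * Ttrans / (Ttrans + RTT) = 64 / 12 = 5.333333
U = min(1, 5.333333) = 1.000000
U% = 100.00%

100.00


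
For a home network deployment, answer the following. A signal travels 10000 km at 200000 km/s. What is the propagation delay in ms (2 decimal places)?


Given: distance = 10000 km, speed = 200000 km/s
Delay = distance / speed = 10000 / 200000 seconds
Delay in ms = 10000 * 1000 / 200000
Delay = 50.0000 ms
Rounded to 2 dp = 50.00 ms

50.00


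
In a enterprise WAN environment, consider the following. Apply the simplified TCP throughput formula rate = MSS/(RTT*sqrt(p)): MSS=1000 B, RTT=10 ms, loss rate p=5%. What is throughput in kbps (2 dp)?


Given: MSS = 1000 bytes, RTT = 10 ms, loss = 5%
RTT in seconds = 10 / 1000 = 0.01
Loss rate = 5% = 0.05
sqrt(loss) = sqrt(0.05) = 0.223606797750
Throughput (bytes/s) = 1000 / (0.01 * 0.223606797750) = 447213.5955
Throughput (kbps) = 447213.5955 * 8 / 1000 = 3577.708764 -> 3577.71 kbps (2 dp)

3577.71


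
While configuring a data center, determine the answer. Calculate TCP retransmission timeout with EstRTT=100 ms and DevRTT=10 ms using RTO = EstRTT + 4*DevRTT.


Given: EstRTT = 100 ms, DevRTT = 10 ms
Timeout = EstRTT + 4 * DevRTT
4 * DevRTT = 4 * 10 = 40
Timeout = 100 + 40 = 140 ms

140


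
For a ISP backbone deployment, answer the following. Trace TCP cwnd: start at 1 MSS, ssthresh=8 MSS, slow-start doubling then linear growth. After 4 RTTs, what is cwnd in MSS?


RTT 0: cwnd = 1 MSS (initial)
RTT 1: cwnd = 2 MSS (slow start, doubled)
RTT 2: cwnd = 4 MSS (slow start, doubled)
RTT 3: cwnd = 8 MSS (slow start, doubled)
RTT 4: cwnd = 9 MSS (congestion avoidance, +1)

9


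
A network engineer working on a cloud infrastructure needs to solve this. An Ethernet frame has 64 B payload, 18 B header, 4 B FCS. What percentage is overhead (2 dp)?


Given: payload = 64 B, header = 18 B, trailer = 4 B
Overhead bytes = header + trailer = 18 + 4 = 22
Total frame = payload + overhead = 64 + 22 = 86
Overhead % = 22 / 86 * 100 = 25.5814% -> 25.58% (2 dp)

25.58


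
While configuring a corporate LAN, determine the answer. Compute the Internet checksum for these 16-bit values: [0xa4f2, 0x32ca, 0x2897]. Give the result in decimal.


Given words: [0xa4f2, 0x32ca, 0x2897]
Step 1: Sum all words
Raw sum = 42226 + 13002 + 10391 = 65619
Step 2: Fold carry: (83 + 1) = 84
One's complement = ~84 & 0xFFFF = 65451

65451


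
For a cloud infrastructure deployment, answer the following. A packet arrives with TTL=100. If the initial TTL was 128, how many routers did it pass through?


Given: initial TTL = 128, received TTL = 100
Hops = initial TTL - received TTL
Hops = 128 - 100 = 28

28


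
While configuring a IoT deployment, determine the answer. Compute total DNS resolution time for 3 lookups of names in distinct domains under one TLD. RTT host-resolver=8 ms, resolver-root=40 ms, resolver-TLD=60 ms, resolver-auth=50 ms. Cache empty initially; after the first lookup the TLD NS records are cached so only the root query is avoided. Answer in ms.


Lookup 1 (cold cache): local + root + TLD + auth = 8 + 40 + 60 + 50 = 158 ms
Lookups 2..3 (TLD NS cached -> skip root; new domain -> still ask TLD and auth): local + TLD + auth = 8 + 60 + 50 = 118 ms each
Remaining 2 lookups: 2 * 118 = 236 ms
Total = 158 + 236 = 394 ms

394


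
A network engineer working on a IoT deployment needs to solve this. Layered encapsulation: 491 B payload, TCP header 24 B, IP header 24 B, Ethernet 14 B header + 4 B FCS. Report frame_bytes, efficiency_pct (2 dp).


TCP segment = 491 + 24 = 515 B
IP packet = 515 + 24 = 539 B
Ethernet frame = 539 + 14 + 4 = 557 B
Efficiency = app / frame = 491 / 557 = 0.881508 = 88.1508% -> 88.15% (2 dp)

557, 88.15


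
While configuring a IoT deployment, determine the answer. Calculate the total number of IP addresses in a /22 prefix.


Given: CIDR prefix /22
Host bits = 32 - 22 = 10
Total addresses = 2^10 = 1024

1024


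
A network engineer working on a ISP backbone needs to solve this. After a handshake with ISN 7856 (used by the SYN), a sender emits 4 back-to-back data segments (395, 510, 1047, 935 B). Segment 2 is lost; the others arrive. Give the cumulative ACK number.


SYN uses sequence number 7856; first data byte = ISN + 1 = 7857.
Segment 1: SEQ = 7857, len = 395 B, covers [7857, 8251]
Segment 2: SEQ = 8252, len = 510 B, covers [8252, 8761] [LOST]
Segment 3: SEQ = 8762, len = 1047 B, covers [8762, 9808]
Segment 4: SEQ = 9809, len = 935 B, covers [9809, 10743]
In-order data received: bytes [7857, 8251] (segments 1..1).
Segment 2 missing -> gap begins at byte 8252; later segments buffered out of order.
Cumulative ACK = next expected in-order byte = 7857 + 395 = 8252

8252


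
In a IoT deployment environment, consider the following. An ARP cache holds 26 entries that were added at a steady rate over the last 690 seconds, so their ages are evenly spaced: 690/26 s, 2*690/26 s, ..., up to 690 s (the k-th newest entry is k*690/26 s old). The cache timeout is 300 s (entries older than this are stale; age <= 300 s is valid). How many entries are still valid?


Ages are k * 690/26 s for k = 1..26 (spacing = 26.5385 s).
Entry k is valid iff k * 690/26 <= 300 iff k <= 26 * 300 / 690 = 11.3043
n_valid = floor(11.3043) = 11
(n_stale = 26 - 11 = 15)

11


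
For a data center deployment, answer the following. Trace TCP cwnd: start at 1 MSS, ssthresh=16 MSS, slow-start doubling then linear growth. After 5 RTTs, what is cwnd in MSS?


RTT 0: cwnd = 1 MSS (initial)
RTT 1: cwnd = 2 MSS (slow start, doubled)
RTT 2: cwnd = 4 MSS (slow start, doubled)
RTT 3: cwnd = 8 MSS (slow start, doubled)
RTT 4: cwnd = 16 MSS (slow start, doubled)
RTT 5: cwnd = 17 MSS (congestion avoidance, +1)

17


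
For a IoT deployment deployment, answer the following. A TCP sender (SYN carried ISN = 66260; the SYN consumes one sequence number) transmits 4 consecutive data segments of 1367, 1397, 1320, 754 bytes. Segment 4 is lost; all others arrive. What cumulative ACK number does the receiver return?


SYN uses sequence number 66260; first data byte = ISN + 1 = 66261.
Segment 1: SEQ = 66261, len = 1367 B, covers [66261, 67627]
Segment 2: SEQ = 67628, len = 1397 B, covers [67628, 69024]
Segment 3: SEQ = 69025, len = 1320 B, covers [69025, 70344]
Segment 4: SEQ = 70345, len = 754 B, covers [70345, 71098] [LOST]
In-order data received: bytes [66261, 70344] (segments 1..3).
Segment 4 missing -> gap begins at byte 70345.
Cumulative ACK = next expected in-order byte = 66261 + 1367 + 1397 + 1320 = 70345

70345


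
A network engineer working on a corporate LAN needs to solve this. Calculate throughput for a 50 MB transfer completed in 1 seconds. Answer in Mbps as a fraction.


Given: file = 50 MB, time = 1 s
File in Mb = 50 * 8 = 400 Mb
Throughput = 400 / 1 Mbps
Throughput = 400 Mbps

400


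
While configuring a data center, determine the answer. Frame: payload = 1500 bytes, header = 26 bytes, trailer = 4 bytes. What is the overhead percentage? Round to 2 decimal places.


Given: payload = 1500 B, header = 26 B, trailer = 4 B
Overhead bytes = header + trailer = 26 + 4 = 30
Total frame = payload + overhead = 1500 + 30 = 1530
Overhead % = 30 / 1530 * 100 = 1.9608% -> 1.96% (2 dp)

1.96


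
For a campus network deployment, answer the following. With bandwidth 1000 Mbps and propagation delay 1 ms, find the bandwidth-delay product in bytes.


Given: bandwidth = 1000 Mbps, delay = 1 ms
BDP in bits = 1000 * 10^6 * 1 / 1000
BDP in bits = 1000000
BDP in bytes = 1000000 / 8 = 125000

125000


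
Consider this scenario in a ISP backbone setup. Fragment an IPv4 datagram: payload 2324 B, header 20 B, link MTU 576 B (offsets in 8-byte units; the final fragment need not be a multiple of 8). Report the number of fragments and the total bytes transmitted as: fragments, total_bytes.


Max data per non-final fragment = floor((MTU - header)/8)*8 = floor((576 - 20)/8)*8 = floor(556/8)*8 = 552 B
Final fragment needs no 8-byte alignment: it can carry up to MTU - header = 556 B
Non-final fragments needed = ceil((payload - 556) / 552) = ceil(1768/552) = ceil(3.2029) = 4
Number of fragments = 4 + 1 = 5
Fragment sizes (data): 4 * 552 B + 116 B (last, 116 <= 556 OK)
Total bytes sent = payload + n_frags * header = 2324 + 5*20 = 2324 + 100 = 2424 B

5, 2424


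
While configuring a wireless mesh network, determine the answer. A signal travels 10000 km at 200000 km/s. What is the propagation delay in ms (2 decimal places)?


Given: distance = 10000 km, speed = 200000 km/s
Delay = distance / speed = 10000 / 200000 seconds
Delay in ms = 10000 * 1000 / 200000
Delay = 50.0000 ms
Rounded to 2 dp = 50.00 ms

50.00


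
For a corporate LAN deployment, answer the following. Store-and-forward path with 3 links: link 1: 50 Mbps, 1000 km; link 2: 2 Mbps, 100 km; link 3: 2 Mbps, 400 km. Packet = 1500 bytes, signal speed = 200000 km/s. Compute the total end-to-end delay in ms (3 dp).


Packet = 1500 bytes = 12000 bits. Store-and-forward: sum (t_trans + t_prop) per link.
Link 1: t_trans = 12000/(50*10^6) s = 0.2400 ms; t_prop = 1000/200000 s = 5.0000 ms; subtotal = 5.2400 ms
Link 2: t_trans = 12000/(2*10^6) s = 6.0000 ms; t_prop = 100/200000 s = 0.5000 ms; subtotal = 6.5000 ms
Link 3: t_trans = 12000/(2*10^6) s = 6.0000 ms; t_prop = 400/200000 s = 2.0000 ms; subtotal = 8.0000 ms
End-to-end = 5.2400 + 6.5000 + 8.0000 = 19.7400 ms -> 19.740 ms (3 dp)

19.740
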